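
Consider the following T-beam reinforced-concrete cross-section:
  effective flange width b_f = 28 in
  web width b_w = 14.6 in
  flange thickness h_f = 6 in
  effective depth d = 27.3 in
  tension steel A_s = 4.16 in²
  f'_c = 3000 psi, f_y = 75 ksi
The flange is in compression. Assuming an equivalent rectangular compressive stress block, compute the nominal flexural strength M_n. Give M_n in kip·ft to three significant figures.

Tension: T = A_s f_y = 4.16 × 75 = 312 kips.
Try a within the flange: a = T/(0.85 f'_c b_f) = 312/(0.85 × 3 × 28) = 4.370 in.
Since a = 4.370 ≤ h_f = 6 in, the stress block lies entirely in the flange; analyse as a rectangular beam of width b_f.
M_n = T(d − a/2) = 312 × (27.3 − 2.185) = 7835.9 kip·in.
M_n = 7835.9/12 = 652.99 kip·ft.

M_n ≈ 653 kip·ft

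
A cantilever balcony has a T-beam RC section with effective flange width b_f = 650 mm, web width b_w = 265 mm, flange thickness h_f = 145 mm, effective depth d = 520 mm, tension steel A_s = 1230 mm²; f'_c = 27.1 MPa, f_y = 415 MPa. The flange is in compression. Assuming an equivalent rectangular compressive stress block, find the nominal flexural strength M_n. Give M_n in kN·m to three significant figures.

Tension: T = A_s f_y = 1230 × 415 = 510450 N.
Try a within the flange: a = T/(0.85 f'_c b_f) = 510450/(0.85 × 27.1 × 650) = 34.09 mm.
Since a = 34.09 ≤ h_f = 145 mm, the stress block lies entirely in the flange; analyse as a rectangular beam of width b_f.
M_n = T(d − a/2) = 510450 × (520 − 17.045) = 256.73 × 10⁶ N·mm.
M_n = 256.73 kN·m.

M_n ≈ 257 kN·m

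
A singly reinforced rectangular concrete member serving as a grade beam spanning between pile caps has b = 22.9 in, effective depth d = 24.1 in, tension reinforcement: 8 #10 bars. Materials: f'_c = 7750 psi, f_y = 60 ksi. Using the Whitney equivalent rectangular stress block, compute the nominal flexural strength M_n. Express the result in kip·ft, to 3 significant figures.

A_s = 8 × 1.27 = 10.16 in².
T = A_s f_y = 10.16 × 60 = 609.6 kips.
a = T/(0.85 f'_c b) = 609.6/(0.85 × 7.75 × 22.9) = 4.041 in.
M_n = T(d − a/2) = 609.6 × (24.1 − 2.0205) = 13459.7 kip·in = 13459.7/12 = 1121.64 kip·ft.

M_n ≈ 1120 kip·ft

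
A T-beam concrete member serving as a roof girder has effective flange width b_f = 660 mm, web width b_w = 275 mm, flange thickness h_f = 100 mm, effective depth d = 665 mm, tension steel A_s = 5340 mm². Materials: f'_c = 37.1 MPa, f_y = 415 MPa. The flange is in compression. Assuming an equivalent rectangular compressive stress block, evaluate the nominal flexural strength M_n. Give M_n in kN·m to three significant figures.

Tension: T = A_s f_y = 5340 × 415 = 2216100 N.
Try a within the flange: a = T/(0.85 f'_c b_f) = 2216100/(0.85 × 37.1 × 660) = 106.48 mm.
a = 106.48 > h_f = 100 mm: the block extends into the web. Split into flange-overhang and web parts.
C_f = 0.85 f'_c (b_f − b_w) h_f = 0.85 × 37.1 × (660 − 275) × 100 = 1214098 N.
Remaining web compression depth: a_w = (T − C_f)/(0.85 f'_c b_w) = (2216100 − 1214098)/(0.85 × 37.1 × 275) = 115.54 mm.
M_n = C_f(d − h_f/2) + (T − C_f)(d − a_w/2) = 1214098 × (665 − 50) + 1002002 × (665 − 57.77) = 746.67 + 608.45 = 1355.12 × 10⁶ N·mm.
M_n = 1355.12 kN·m.

M_n ≈ 1360 kN·m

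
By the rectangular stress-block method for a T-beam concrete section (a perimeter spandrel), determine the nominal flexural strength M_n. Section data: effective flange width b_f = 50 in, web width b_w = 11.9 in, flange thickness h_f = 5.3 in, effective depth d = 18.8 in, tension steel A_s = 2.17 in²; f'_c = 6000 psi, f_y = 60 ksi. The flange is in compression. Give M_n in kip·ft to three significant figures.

M_n ≈ 201 kip·ft

Tension: T = A_s f_y = 2.17 × 60 = 130.2 kips.
Try a within the flange: a = T/(0.85 f'_c b_f) = 130.2/(0.85 × 6 × 50) = 0.511 in.
Since a = 0.511 ≤ h_f = 5.3 in, the stress block lies entirely in the flange; analyse as a rectangular beam of width b_f.
M_n = T(d − a/2) = 130.2 × (18.8 − 0.2555) = 2414.5 kip·in.
M_n = 2414.5/12 = 201.21 kip·ft.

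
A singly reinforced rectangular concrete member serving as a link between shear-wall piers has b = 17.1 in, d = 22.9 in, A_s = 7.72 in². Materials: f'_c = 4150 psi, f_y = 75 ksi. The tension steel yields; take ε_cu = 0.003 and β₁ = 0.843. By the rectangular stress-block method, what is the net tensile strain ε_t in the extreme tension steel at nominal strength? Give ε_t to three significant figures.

a = A_s f_y/(0.85 f'_c b) = 9.599 in.
β₁ = 0.843, so c = a/β₁ = 9.599/0.843 = 11.387 in.
From the linear strain diagram with ε_cu = 0.003: ε_t = 0.003 (d − c)/c = 0.003 × (22.9 − 11.387)/11.387 = 0.00303.
ε_t < 0.004 — the section is over-reinforced for flexure under ACI limits.

ε_t ≈ 0.00303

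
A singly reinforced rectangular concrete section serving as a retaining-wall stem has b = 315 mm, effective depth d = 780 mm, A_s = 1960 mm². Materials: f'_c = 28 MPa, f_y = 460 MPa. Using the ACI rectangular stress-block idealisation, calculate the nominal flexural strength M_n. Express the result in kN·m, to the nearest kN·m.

M_n ≈ 649 kN·m

T = A_s f_y = 1960 × 460 = 901600 N = 901.6 kN.
From C = T: a = T/(0.85 f'_c b) = 901600/(0.85 × 28 × 315) = 120.26 mm.
M_n = T(d − a/2) = 901.6 kN × (780 − 60.13) mm = 649.03 kN·m.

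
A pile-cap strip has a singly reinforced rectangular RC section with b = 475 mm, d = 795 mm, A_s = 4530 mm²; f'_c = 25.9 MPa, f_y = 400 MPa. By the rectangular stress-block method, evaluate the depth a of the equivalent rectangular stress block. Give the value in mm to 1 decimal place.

T = A_s f_y = 4530 × 400 = 1812000 N = 1812 kN.
Setting C = 0.85 f'_c a b equal to T: a = 1812000/(0.85 × 25.9 × 475) = 173.3 mm.

a ≈ 173.3 mm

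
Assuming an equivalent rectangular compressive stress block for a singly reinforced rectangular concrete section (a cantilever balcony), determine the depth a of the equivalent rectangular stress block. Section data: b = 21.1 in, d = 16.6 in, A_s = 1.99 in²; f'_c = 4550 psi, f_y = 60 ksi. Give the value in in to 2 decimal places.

a ≈ 1.46 in

T = A_s f_y = 1.99 × 60 = 119.4 kips.
a = T/(0.85 f'_c b) = 119.4/(0.85 × 4.55 × 21.1) = 1.46 in.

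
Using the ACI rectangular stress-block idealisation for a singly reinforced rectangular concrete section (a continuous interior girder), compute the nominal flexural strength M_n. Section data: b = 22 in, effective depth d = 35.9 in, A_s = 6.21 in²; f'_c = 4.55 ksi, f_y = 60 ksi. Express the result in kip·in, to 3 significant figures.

T = A_s f_y = 6.21 × 60 = 372.6 kips.
a = T/(0.85 f'_c b) = 372.6/(0.85 × 4.55 × 22) = 4.379 in.
M_n = T(d − a/2) = 372.6 × (35.9 − 2.1895) = 12560.5 kip·in.

M_n ≈ 12600 kip·in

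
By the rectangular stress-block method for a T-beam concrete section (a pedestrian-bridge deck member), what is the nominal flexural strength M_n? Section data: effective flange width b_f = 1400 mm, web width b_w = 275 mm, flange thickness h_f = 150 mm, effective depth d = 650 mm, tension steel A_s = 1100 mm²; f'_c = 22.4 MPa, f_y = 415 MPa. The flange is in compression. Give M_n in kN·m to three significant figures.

M_n ≈ 293 kN·m

Tension: T = A_s f_y = 1100 × 415 = 456500 N.
Try a within the flange: a = T/(0.85 f'_c b_f) = 456500/(0.85 × 22.4 × 1400) = 17.13 mm.
Since a = 17.13 ≤ h_f = 150 mm, the stress block lies entirely in the flange; analyse as a rectangular beam of width b_f.
M_n = T(d − a/2) = 456500 × (650 − 8.565) = 292.82 × 10⁶ N·mm.
M_n = 292.82 kN·m.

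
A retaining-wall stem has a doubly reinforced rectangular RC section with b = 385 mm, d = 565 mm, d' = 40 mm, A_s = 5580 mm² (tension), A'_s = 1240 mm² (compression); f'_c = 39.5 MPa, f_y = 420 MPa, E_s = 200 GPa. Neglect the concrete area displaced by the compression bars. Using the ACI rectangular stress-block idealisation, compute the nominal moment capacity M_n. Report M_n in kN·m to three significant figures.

Assume both tension and compression steel yield.
Net tension couple steel: A_s − A'_s = 4340 mm².
a = (A_s − A'_s) f_y / (0.85 f'_c b) = 1822800/(0.85 × 39.5 × 385) = 141.01 mm.
c = a/β₁ = 141.01/0.768 = 183.61 mm; ε'_s = 0.003(c − d')/c = 0.0023 ≥ f_y/E_s = 0.0021, so compression steel does yield.
M_n = (A_s − A'_s) f_y (d − a/2) + A'_s f_y (d − d') = [1822800 × (565 − 70.505) + 520800 × (565 − 40)] × 10⁻⁶ = 901.37 + 273.42 = 1174.79 kN·m.

M_n ≈ 1170 kN·m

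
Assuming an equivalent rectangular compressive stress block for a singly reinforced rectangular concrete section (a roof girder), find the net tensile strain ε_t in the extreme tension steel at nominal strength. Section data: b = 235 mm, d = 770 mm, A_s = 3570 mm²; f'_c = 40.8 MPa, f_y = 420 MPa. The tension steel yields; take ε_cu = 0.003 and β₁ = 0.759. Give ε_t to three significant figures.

ε_t ≈ 0.00653

a = A_s f_y/(0.85 f'_c b) = 183.98 mm.
β₁ = 0.759, so c = a/β₁ = 183.98/0.759 = 242.40 mm.
From the linear strain diagram with ε_cu = 0.003: ε_t = 0.003 (d − c)/c = 0.003 × (770 − 242.40)/242.40 = 0.00653.
Since ε_t ≥ 0.005, the section is tension-controlled.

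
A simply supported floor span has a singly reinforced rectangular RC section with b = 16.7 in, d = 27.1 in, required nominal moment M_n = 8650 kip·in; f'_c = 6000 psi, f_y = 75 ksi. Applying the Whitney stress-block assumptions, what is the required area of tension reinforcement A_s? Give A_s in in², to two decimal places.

From M_n = 0.85 f'_c a b (d − a/2):
a = d − √(d² − 2M_n/(0.85 f'_c b)) = 27.1 − √(27.1² − 2 × 8650/(0.85 × 6 × 16.7)) = 4.050 in.
A_s = 0.85 f'_c a b / f_y = 0.85 × 6 × 4.050 × 16.7 / 75 = 4.599 in².

A_s ≈ 4.60 in²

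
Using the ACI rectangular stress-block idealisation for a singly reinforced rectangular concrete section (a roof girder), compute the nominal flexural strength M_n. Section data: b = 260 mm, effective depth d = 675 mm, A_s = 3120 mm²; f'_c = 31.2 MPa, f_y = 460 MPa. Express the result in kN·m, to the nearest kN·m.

T = A_s f_y = 3120 × 460 = 1435200 N = 1435.2 kN.
From C = T: a = T/(0.85 f'_c b) = 1435200/(0.85 × 31.2 × 260) = 208.14 mm.
M_n = T(d − a/2) = 1435.2 kN × (675 − 104.07) mm = 819.40 kN·m.

M_n ≈ 819 kN·m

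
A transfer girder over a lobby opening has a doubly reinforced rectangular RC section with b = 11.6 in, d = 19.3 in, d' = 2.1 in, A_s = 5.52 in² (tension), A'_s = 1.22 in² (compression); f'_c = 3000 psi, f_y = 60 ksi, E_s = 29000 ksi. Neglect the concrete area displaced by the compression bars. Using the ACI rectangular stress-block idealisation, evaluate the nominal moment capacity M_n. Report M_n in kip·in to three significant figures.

Assume both steels yield.
a = (A_s − A'_s) f_y/(0.85 f'_c b) = (5.52 − 1.22) × 60/(0.85 × 3 × 11.6) = 8.722 in.
c = a/β₁ = 8.722/0.85 = 10.261 in; ε'_s = 0.003(c − d')/c = 0.0024 ≥ ε_y = 0.0021, so the compression steel yields.
M_n = (A_s − A'_s) f_y (d − a/2) + A'_s f_y (d − d') = 258 × (19.3 − 4.361) + 73.2 × (19.3 − 2.1) = 3854.3 + 1259.0 = 5113.3 kip·in.

M_n ≈ 5110 kip·in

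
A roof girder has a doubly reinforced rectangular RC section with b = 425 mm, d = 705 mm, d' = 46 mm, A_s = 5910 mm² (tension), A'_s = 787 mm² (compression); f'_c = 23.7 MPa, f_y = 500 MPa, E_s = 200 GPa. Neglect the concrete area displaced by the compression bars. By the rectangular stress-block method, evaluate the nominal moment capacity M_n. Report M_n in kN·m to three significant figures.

M_n ≈ 1680 kN·m

Assume both tension and compression steel yield.
Net tension couple steel: A_s − A'_s = 5123 mm².
a = (A_s − A'_s) f_y / (0.85 f'_c b) = 2561500/(0.85 × 23.7 × 425) = 299.18 mm.
c = a/β₁ = 299.18/0.85 = 351.98 mm; ε'_s = 0.003(c − d')/c = 0.0026 ≥ f_y/E_s = 0.0025, so compression steel does yield.
M_n = (A_s − A'_s) f_y (d − a/2) + A'_s f_y (d − d') = [2561500 × (705 − 149.59) + 393500 × (705 − 46)] × 10⁻⁶ = 1422.68 + 259.32 = 1682.00 kN·m.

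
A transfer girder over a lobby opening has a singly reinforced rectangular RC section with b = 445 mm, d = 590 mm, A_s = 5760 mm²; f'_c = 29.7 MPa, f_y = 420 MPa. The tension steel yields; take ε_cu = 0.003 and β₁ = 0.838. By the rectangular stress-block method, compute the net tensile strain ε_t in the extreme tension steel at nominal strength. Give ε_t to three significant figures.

ε_t ≈ 0.00389

a = A_s f_y/(0.85 f'_c b) = 215.35 mm.
β₁ = 0.838, so c = a/β₁ = 215.35/0.838 = 256.98 mm.
From the linear strain diagram with ε_cu = 0.003: ε_t = 0.003 (d − c)/c = 0.003 × (590 − 256.98)/256.98 = 0.00389.
ε_t < 0.004 — the section is over-reinforced for flexure under ACI limits.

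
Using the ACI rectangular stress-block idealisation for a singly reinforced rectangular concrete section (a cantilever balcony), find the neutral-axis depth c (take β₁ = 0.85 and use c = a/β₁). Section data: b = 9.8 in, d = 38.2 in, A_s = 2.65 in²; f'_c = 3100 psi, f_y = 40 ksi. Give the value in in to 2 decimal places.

c ≈ 4.83 in

T = A_s f_y = 2.65 × 40 = 106 kips.
a = T/(0.85 f'_c b) = 106/(0.85 × 3.1 × 9.8) = 4.1049 in.
With β₁ = 0.85, c = a/β₁ = 4.1049/0.85 = 4.83 in.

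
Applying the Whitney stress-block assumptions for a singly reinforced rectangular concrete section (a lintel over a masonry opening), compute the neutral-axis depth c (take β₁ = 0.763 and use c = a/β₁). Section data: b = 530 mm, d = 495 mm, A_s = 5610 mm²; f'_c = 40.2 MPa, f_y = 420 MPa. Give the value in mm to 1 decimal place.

c ≈ 170.5 mm

T = A_s f_y = 5610 × 420 = 2356200 N = 2356.2 kN.
Setting C = 0.85 f'_c a b equal to T: a = 2356200/(0.85 × 40.2 × 530) = 130.104 mm.
With β₁ = 0.763, c = a/β₁ = 130.104/0.763 = 170.5 mm.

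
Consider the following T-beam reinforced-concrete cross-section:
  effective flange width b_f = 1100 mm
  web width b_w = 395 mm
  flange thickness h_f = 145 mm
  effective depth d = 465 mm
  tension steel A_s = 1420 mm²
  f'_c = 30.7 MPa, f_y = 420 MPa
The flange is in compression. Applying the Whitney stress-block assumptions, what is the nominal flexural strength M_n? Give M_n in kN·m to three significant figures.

Tension: T = A_s f_y = 1420 × 420 = 596400 N.
Try a within the flange: a = T/(0.85 f'_c b_f) = 596400/(0.85 × 30.7 × 1100) = 20.78 mm.
Since a = 20.78 ≤ h_f = 145 mm, the stress block lies entirely in the flange; analyse as a rectangular beam of width b_f.
M_n = T(d − a/2) = 596400 × (465 − 10.39) = 271.13 × 10⁶ N·mm.
M_n = 271.13 kN·m.

M_n ≈ 271 kN·m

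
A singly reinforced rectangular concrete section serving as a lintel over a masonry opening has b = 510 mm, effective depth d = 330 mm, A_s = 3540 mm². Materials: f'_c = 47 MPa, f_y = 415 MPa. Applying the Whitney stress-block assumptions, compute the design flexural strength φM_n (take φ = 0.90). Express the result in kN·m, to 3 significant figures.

φM_n ≈ 389 kN·m

T = A_s f_y = 3540 × 415 = 1469100 N = 1469.1 kN.
From C = T: a = T/(0.85 f'_c b) = 1469100/(0.85 × 47 × 510) = 72.10 mm.
M_n = T(d − a/2) = 1469.1 kN × (330 − 36.05) mm = 431.84 kN·m.
φM_n = 0.90 × 431.84 = 388.66 kN·m.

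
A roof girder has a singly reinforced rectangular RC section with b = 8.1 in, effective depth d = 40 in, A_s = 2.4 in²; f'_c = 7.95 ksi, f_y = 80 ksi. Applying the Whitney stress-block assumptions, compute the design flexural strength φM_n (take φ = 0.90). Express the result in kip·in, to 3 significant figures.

φM_n ≈ 6610 kip·in

T = A_s f_y = 2.4 × 80 = 192 kips.
a = T/(0.85 f'_c b) = 192/(0.85 × 7.95 × 8.1) = 3.508 in.
M_n = T(d − a/2) = 192 × (40 − 1.754) = 7343.2 kip·in.
φM_n = 0.90 × 7343.2 = 6608.9 kip·in.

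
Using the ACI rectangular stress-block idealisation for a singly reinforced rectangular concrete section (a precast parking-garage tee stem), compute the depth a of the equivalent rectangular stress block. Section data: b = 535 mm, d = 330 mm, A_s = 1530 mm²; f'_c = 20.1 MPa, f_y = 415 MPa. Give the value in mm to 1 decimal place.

T = A_s f_y = 1530 × 415 = 634950 N = 634.95 kN.
Setting C = 0.85 f'_c a b equal to T: a = 634950/(0.85 × 20.1 × 535) = 69.5 mm.

a ≈ 69.5 mm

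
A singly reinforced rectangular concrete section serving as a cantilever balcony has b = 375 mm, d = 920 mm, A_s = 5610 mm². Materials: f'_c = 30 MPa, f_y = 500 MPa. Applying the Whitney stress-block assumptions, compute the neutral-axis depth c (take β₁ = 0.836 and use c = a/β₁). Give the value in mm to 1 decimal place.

c ≈ 350.9 mm

T = A_s f_y = 5610 × 500 = 2805000 N = 2805 kN.
Setting C = 0.85 f'_c a b equal to T: a = 2805000/(0.85 × 30 × 375) = 293.333 mm.
With β₁ = 0.836, c = a/β₁ = 293.333/0.836 = 350.9 mm.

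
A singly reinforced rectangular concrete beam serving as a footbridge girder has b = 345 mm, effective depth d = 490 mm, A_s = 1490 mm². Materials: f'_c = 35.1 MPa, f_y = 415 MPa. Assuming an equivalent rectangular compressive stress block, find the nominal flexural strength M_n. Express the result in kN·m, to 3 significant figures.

T = A_s f_y = 1490 × 415 = 618350 N = 618.35 kN.
From C = T: a = T/(0.85 f'_c b) = 618350/(0.85 × 35.1 × 345) = 60.07 mm.
M_n = T(d − a/2) = 618.35 kN × (490 − 30.035) mm = 284.42 kN·m.

M_n ≈ 284 kN·m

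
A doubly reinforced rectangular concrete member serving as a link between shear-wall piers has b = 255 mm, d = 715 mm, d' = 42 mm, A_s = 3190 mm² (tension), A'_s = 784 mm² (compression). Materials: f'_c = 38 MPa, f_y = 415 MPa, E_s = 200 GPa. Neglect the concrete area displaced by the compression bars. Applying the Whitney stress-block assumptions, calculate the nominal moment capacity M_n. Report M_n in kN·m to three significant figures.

M_n ≈ 872 kN·m

Assume both tension and compression steel yield.
Net tension couple steel: A_s − A'_s = 2406 mm².
a = (A_s − A'_s) f_y / (0.85 f'_c b) = 998490/(0.85 × 38 × 255) = 121.23 mm.
c = a/β₁ = 121.23/0.779 = 155.62 mm; ε'_s = 0.003(c − d')/c = 0.0022 ≥ f_y/E_s = 0.0021, so compression steel does yield.
M_n = (A_s − A'_s) f_y (d − a/2) + A'_s f_y (d − d') = [998490 × (715 − 60.615) + 325360 × (715 − 42)] × 10⁻⁶ = 653.40 + 218.97 = 872.37 kN·m.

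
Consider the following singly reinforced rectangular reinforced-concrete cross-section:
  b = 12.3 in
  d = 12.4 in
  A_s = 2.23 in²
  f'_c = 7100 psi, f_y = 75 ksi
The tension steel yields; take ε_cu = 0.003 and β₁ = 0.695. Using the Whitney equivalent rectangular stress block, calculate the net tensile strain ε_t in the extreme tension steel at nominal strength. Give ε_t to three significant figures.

ε_t ≈ 0.00847

a = A_s f_y/(0.85 f'_c b) = 2.253 in.
β₁ = 0.695, so c = a/β₁ = 2.253/0.695 = 3.242 in.
From the linear strain diagram with ε_cu = 0.003: ε_t = 0.003 (d − c)/c = 0.003 × (12.4 − 3.242)/3.242 = 0.00847.
Since ε_t ≥ 0.005, the section is tension-controlled.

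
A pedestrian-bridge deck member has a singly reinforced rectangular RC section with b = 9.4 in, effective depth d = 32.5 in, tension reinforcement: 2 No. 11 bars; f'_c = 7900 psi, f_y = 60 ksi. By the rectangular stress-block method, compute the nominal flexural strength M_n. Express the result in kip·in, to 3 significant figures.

A_s = 2 × 1.56 = 3.12 in².
T = A_s f_y = 3.12 × 60 = 187.2 kips.
a = T/(0.85 f'_c b) = 187.2/(0.85 × 7.9 × 9.4) = 2.966 in.
M_n = T(d − a/2) = 187.2 × (32.5 − 1.483) = 5806.4 kip·in.

M_n ≈ 5810 kip·in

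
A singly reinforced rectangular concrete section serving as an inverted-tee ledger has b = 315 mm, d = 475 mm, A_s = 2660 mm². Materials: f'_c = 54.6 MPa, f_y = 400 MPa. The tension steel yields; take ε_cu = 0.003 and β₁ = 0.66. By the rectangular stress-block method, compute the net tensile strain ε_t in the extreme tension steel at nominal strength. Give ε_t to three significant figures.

ε_t ≈ 0.00992

a = A_s f_y/(0.85 f'_c b) = 72.78 mm.
β₁ = 0.66, so c = a/β₁ = 72.78/0.66 = 110.27 mm.
From the linear strain diagram with ε_cu = 0.003: ε_t = 0.003 (d − c)/c = 0.003 × (475 − 110.27)/110.27 = 0.00992.
Since ε_t ≥ 0.005, the section is tension-controlled.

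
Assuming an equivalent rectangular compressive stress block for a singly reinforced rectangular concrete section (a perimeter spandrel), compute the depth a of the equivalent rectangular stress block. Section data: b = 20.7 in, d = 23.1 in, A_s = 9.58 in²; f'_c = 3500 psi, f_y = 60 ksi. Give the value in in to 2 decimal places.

a ≈ 9.33 in

T = A_s f_y = 9.58 × 60 = 574.8 kips.
a = T/(0.85 f'_c b) = 574.8/(0.85 × 3.5 × 20.7) = 9.33 in.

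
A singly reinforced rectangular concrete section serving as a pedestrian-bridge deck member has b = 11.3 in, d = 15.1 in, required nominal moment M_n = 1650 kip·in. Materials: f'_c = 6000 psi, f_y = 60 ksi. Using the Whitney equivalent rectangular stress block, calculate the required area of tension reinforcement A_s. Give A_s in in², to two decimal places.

A_s ≈ 1.95 in²

From M_n = 0.85 f'_c a b (d − a/2):
a = d − √(d² − 2M_n/(0.85 f'_c b)) = 15.1 − √(15.1² − 2 × 1650/(0.85 × 6 × 11.3)) = 2.033 in.
A_s = 0.85 f'_c a b / f_y = 0.85 × 6 × 2.033 × 11.3 / 60 = 1.953 in².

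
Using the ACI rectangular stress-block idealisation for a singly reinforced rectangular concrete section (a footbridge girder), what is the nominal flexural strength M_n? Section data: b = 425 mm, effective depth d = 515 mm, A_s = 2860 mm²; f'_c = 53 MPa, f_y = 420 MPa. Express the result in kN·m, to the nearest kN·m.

T = A_s f_y = 2860 × 420 = 1201200 N = 1201.2 kN.
From C = T: a = T/(0.85 f'_c b) = 1201200/(0.85 × 53 × 425) = 62.74 mm.
M_n = T(d − a/2) = 1201.2 kN × (515 − 31.37) mm = 580.94 kN·m.

M_n ≈ 581 kN·m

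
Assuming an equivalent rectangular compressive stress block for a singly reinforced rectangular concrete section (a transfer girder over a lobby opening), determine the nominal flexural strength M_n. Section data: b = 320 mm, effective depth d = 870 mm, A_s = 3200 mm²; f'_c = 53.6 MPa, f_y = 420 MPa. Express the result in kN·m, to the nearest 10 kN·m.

M_n ≈ 1110 kN·m

T = A_s f_y = 3200 × 420 = 1344000 N = 1344 kN.
From C = T: a = T/(0.85 f'_c b) = 1344000/(0.85 × 53.6 × 320) = 92.19 mm.
M_n = T(d − a/2) = 1344 kN × (870 − 46.095) mm = 1107.33 kN·m.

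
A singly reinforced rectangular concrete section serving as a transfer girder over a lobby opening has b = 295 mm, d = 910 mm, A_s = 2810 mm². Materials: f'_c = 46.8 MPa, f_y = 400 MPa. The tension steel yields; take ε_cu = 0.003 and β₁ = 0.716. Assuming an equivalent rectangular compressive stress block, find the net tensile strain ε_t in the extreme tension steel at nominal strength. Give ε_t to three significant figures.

ε_t ≈ 0.0174

a = A_s f_y/(0.85 f'_c b) = 95.78 mm.
β₁ = 0.716, so c = a/β₁ = 95.78/0.716 = 133.77 mm.
From the linear strain diagram with ε_cu = 0.003: ε_t = 0.003 (d − c)/c = 0.003 × (910 − 133.77)/133.77 = 0.0174.
Since ε_t ≥ 0.005, the section is tension-controlled.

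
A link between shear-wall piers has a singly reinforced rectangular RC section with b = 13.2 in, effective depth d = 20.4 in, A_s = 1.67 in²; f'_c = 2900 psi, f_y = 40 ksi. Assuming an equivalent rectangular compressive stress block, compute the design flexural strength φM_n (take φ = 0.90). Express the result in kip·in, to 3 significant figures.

φM_n ≈ 1160 kip·in

T = A_s f_y = 1.67 × 40 = 66.8 kips.
a = T/(0.85 f'_c b) = 66.8/(0.85 × 2.9 × 13.2) = 2.053 in.
M_n = T(d − a/2) = 66.8 × (20.4 − 1.0265) = 1294.1 kip·in.
φM_n = 0.90 × 1294.1 = 1164.7 kip·in.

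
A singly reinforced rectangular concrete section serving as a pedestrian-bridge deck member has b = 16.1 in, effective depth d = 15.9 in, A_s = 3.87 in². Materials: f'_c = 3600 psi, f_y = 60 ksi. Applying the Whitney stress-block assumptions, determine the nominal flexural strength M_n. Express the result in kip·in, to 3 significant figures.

M_n ≈ 3140 kip·in

T = A_s f_y = 3.87 × 60 = 232.2 kips.
a = T/(0.85 f'_c b) = 232.2/(0.85 × 3.6 × 16.1) = 4.713 in.
M_n = T(d − a/2) = 232.2 × (15.9 − 2.3565) = 3144.8 kip·in.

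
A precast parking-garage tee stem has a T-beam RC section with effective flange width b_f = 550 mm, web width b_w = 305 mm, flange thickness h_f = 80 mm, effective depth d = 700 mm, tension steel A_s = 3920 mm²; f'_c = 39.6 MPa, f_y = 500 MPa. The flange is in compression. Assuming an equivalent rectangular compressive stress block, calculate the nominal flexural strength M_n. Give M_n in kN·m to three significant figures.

Tension: T = A_s f_y = 3920 × 500 = 1960000 N.
Try a within the flange: a = T/(0.85 f'_c b_f) = 1960000/(0.85 × 39.6 × 550) = 105.87 mm.
a = 105.87 > h_f = 80 mm: the block extends into the web. Split into flange-overhang and web parts.
C_f = 0.85 f'_c (b_f − b_w) h_f = 0.85 × 39.6 × (550 − 305) × 80 = 659736 N.
Remaining web compression depth: a_w = (T − C_f)/(0.85 f'_c b_w) = (1960000 − 659736)/(0.85 × 39.6 × 305) = 126.65 mm.
M_n = C_f(d − h_f/2) + (T − C_f)(d − a_w/2) = 659736 × (700 − 40) + 1300264 × (700 − 63.325) = 435.43 + 827.85 = 1263.28 × 10⁶ N·mm.
M_n = 1263.28 kN·m.

M_n ≈ 1260 kN·m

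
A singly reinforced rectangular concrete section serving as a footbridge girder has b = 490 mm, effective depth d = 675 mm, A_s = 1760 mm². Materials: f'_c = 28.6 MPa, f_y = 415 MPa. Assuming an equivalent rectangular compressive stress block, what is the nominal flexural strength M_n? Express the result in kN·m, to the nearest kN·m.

T = A_s f_y = 1760 × 415 = 730400 N = 730.4 kN.
From C = T: a = T/(0.85 f'_c b) = 730400/(0.85 × 28.6 × 490) = 61.32 mm.
M_n = T(d − a/2) = 730.4 kN × (675 − 30.66) mm = 470.63 kN·m.

M_n ≈ 471 kN·m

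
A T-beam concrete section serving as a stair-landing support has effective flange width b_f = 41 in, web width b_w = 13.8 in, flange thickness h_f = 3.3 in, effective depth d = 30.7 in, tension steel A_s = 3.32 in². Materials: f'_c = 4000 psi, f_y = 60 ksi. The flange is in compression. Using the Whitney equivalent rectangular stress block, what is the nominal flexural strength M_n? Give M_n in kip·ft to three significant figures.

M_n ≈ 498 kip·ft

Tension: T = A_s f_y = 3.32 × 60 = 199.2 kips.
Try a within the flange: a = T/(0.85 f'_c b_f) = 199.2/(0.85 × 4 × 41) = 1.429 in.
Since a = 1.429 ≤ h_f = 3.3 in, the stress block lies entirely in the flange; analyse as a rectangular beam of width b_f.
M_n = T(d − a/2) = 199.2 × (30.7 − 0.7145) = 5973.1 kip·in.
M_n = 5973.1/12 = 497.76 kip·ft.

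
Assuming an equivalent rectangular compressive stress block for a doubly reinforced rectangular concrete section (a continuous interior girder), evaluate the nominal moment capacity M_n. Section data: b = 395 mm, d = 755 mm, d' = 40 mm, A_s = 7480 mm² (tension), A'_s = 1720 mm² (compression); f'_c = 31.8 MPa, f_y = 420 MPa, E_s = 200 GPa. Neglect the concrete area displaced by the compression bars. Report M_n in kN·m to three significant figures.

M_n ≈ 2070 kN·m

Assume both tension and compression steel yield.
Net tension couple steel: A_s − A'_s = 5760 mm².
a = (A_s − A'_s) f_y / (0.85 f'_c b) = 2419200/(0.85 × 31.8 × 395) = 226.58 mm.
c = a/β₁ = 226.58/0.823 = 275.31 mm; ε'_s = 0.003(c − d')/c = 0.0026 ≥ f_y/E_s = 0.0021, so compression steel does yield.
M_n = (A_s − A'_s) f_y (d − a/2) + A'_s f_y (d − d') = [2419200 × (755 − 113.29) + 722400 × (755 − 40)] × 10⁻⁶ = 1552.42 + 516.52 = 2068.94 kN·m.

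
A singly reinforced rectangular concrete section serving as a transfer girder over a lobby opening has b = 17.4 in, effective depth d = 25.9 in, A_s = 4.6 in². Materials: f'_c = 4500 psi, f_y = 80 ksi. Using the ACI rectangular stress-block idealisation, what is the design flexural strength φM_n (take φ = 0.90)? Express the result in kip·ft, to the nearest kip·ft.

T = A_s f_y = 4.6 × 80 = 368 kips.
a = T/(0.85 f'_c b) = 368/(0.85 × 4.5 × 17.4) = 5.529 in.
M_n = T(d − a/2) = 368 × (25.9 − 2.7645) = 8513.9 kip·in = 8513.9/12 = 709.49 kip·ft.
φM_n = 0.90 × 709.49 = 638.54 kip·ft.

φM_n ≈ 639 kip·ft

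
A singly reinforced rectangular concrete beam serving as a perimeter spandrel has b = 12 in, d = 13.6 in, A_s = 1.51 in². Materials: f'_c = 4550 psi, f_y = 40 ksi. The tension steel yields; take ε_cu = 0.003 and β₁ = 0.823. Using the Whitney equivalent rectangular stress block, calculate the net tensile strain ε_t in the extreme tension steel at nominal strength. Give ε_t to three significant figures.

a = A_s f_y/(0.85 f'_c b) = 1.301 in.
β₁ = 0.823, so c = a/β₁ = 1.301/0.823 = 1.581 in.
From the linear strain diagram with ε_cu = 0.003: ε_t = 0.003 (d − c)/c = 0.003 × (13.6 − 1.581)/1.581 = 0.0228.
Since ε_t ≥ 0.005, the section is tension-controlled.

ε_t ≈ 0.0228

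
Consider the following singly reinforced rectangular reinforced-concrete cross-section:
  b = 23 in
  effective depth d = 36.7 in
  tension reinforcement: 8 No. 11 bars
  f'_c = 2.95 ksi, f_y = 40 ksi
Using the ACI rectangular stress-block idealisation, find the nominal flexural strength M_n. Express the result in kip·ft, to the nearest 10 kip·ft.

M_n ≈ 1350 kip·ft

A_s = 8 × 1.56 = 12.48 in².
T = A_s f_y = 12.48 × 40 = 499.2 kips.
a = T/(0.85 f'_c b) = 499.2/(0.85 × 2.95 × 23) = 8.656 in.
M_n = T(d − a/2) = 499.2 × (36.7 − 4.328) = 16160.1 kip·in = 16160.1/12 = 1346.68 kip·ft.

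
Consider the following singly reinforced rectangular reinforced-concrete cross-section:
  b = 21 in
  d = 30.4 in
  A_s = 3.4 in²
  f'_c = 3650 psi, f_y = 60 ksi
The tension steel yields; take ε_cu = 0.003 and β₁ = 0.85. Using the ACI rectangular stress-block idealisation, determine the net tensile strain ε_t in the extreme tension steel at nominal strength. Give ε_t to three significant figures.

ε_t ≈ 0.0218

a = A_s f_y/(0.85 f'_c b) = 3.131 in.
β₁ = 0.85, so c = a/β₁ = 3.131/0.85 = 3.684 in.
From the linear strain diagram with ε_cu = 0.003: ε_t = 0.003 (d − c)/c = 0.003 × (30.4 − 3.684)/3.684 = 0.0218.
Since ε_t ≥ 0.005, the section is tension-controlled.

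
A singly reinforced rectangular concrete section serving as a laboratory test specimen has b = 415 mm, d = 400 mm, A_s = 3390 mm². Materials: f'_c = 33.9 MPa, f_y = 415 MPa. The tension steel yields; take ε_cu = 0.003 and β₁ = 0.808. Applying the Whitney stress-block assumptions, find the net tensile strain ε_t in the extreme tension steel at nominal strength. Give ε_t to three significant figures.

a = A_s f_y/(0.85 f'_c b) = 117.65 mm.
β₁ = 0.808, so c = a/β₁ = 117.65/0.808 = 145.61 mm.
From the linear strain diagram with ε_cu = 0.003: ε_t = 0.003 (d − c)/c = 0.003 × (400 − 145.61)/145.61 = 0.00524.
Since ε_t ≥ 0.005, the section is tension-controlled.

ε_t ≈ 0.00524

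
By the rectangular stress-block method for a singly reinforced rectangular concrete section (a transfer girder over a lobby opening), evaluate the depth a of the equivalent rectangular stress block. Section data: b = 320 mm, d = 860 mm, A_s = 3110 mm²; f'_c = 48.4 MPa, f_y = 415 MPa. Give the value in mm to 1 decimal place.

T = A_s f_y = 3110 × 415 = 1290650 N = 1290.65 kN.
Setting C = 0.85 f'_c a b equal to T: a = 1290650/(0.85 × 48.4 × 320) = 98.0 mm.

a ≈ 98.0 mm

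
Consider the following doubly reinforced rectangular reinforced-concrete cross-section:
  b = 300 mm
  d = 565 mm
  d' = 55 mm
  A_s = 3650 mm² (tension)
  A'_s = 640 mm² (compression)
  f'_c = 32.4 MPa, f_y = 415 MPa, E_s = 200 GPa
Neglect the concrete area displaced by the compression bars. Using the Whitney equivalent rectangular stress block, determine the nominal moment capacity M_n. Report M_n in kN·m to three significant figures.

M_n ≈ 747 kN·m

Assume both tension and compression steel yield.
Net tension couple steel: A_s − A'_s = 3010 mm².
a = (A_s − A'_s) f_y / (0.85 f'_c b) = 1249150/(0.85 × 32.4 × 300) = 151.19 mm.
c = a/β₁ = 151.19/0.819 = 184.60 mm; ε'_s = 0.003(c − d')/c = 0.0021 ≥ f_y/E_s = 0.0021, so compression steel does yield.
M_n = (A_s − A'_s) f_y (d − a/2) + A'_s f_y (d − d') = [1249150 × (565 − 75.595) + 265600 × (565 − 55)] × 10⁻⁶ = 611.34 + 135.46 = 746.80 kN·m.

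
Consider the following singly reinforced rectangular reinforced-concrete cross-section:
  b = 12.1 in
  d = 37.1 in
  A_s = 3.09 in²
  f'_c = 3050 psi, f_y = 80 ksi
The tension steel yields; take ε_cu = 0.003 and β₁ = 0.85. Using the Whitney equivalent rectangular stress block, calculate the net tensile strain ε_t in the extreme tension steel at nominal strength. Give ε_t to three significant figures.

ε_t ≈ 0.00901

a = A_s f_y/(0.85 f'_c b) = 7.880 in.
β₁ = 0.85, so c = a/β₁ = 7.880/0.85 = 9.271 in.
From the linear strain diagram with ε_cu = 0.003: ε_t = 0.003 (d − c)/c = 0.003 × (37.1 − 9.271)/9.271 = 0.00901.
Since ε_t ≥ 0.005, the section is tension-controlled.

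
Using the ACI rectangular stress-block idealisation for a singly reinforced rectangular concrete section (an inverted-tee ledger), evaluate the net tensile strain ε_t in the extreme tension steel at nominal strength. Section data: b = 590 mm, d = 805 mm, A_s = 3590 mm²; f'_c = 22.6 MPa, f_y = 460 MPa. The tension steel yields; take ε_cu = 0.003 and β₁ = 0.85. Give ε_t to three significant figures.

a = A_s f_y/(0.85 f'_c b) = 145.70 mm.
β₁ = 0.85, so c = a/β₁ = 145.70/0.85 = 171.41 mm.
From the linear strain diagram with ε_cu = 0.003: ε_t = 0.003 (d − c)/c = 0.003 × (805 − 171.41)/171.41 = 0.0111.
Since ε_t ≥ 0.005, the section is tension-controlled.

ε_t ≈ 0.0111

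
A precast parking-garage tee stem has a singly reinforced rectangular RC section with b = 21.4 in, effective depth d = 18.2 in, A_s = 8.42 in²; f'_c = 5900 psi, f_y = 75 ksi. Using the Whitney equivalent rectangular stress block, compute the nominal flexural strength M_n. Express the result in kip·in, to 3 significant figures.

T = A_s f_y = 8.42 × 75 = 631.5 kips.
a = T/(0.85 f'_c b) = 631.5/(0.85 × 5.9 × 21.4) = 5.884 in.
M_n = T(d − a/2) = 631.5 × (18.2 − 2.942) = 9635.4 kip·in.

M_n ≈ 9640 kip·in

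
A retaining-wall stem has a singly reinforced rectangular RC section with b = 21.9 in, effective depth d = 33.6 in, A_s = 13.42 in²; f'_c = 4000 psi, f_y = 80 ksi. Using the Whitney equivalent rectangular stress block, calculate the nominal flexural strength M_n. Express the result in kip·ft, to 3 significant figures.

M_n ≈ 2360 kip·ft

T = A_s f_y = 13.42 × 80 = 1073.6 kips.
a = T/(0.85 f'_c b) = 1073.6/(0.85 × 4 × 21.9) = 14.418 in.
M_n = T(d − a/2) = 1073.6 × (33.6 − 7.209) = 28333.4 kip·in = 28333.4/12 = 2361.12 kip·ft.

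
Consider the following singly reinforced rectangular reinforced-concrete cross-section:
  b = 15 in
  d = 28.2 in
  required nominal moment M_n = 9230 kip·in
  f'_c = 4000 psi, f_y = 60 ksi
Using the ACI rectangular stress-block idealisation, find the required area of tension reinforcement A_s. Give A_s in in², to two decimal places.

A_s ≈ 6.28 in²

From M_n = 0.85 f'_c a b (d − a/2):
a = d − √(d² − 2M_n/(0.85 f'_c b)) = 28.2 − √(28.2² − 2 × 9230/(0.85 × 4 × 15)) = 7.385 in.
A_s = 0.85 f'_c a b / f_y = 0.85 × 4 × 7.385 × 15 / 60 = 6.277 in².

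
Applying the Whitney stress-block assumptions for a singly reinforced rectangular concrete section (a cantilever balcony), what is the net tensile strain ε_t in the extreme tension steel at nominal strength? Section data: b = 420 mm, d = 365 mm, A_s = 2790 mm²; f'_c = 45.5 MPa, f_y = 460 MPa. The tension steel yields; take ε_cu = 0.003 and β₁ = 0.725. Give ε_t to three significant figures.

ε_t ≈ 0.00705

a = A_s f_y/(0.85 f'_c b) = 79.01 mm.
β₁ = 0.725, so c = a/β₁ = 79.01/0.725 = 108.98 mm.
From the linear strain diagram with ε_cu = 0.003: ε_t = 0.003 (d − c)/c = 0.003 × (365 − 108.98)/108.98 = 0.00705.
Since ε_t ≥ 0.005, the section is tension-controlled.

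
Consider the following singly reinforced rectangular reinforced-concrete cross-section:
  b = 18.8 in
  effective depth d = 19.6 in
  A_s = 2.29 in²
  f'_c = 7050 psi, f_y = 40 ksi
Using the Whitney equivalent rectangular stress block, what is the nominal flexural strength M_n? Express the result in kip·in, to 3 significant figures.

T = A_s f_y = 2.29 × 40 = 91.6 kips.
a = T/(0.85 f'_c b) = 91.6/(0.85 × 7.05 × 18.8) = 0.813 in.
M_n = T(d − a/2) = 91.6 × (19.6 − 0.4065) = 1758.1 kip·in.

M_n ≈ 1760 kip·in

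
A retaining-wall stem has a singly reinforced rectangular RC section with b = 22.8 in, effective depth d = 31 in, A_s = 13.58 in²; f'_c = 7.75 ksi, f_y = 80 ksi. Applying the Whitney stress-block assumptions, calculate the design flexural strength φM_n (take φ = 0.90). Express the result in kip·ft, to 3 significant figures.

φM_n ≈ 2230 kip·ft

T = A_s f_y = 13.58 × 80 = 1086.4 kips.
a = T/(0.85 f'_c b) = 1086.4/(0.85 × 7.75 × 22.8) = 7.233 in.
M_n = T(d − a/2) = 1086.4 × (31 − 3.6165) = 29749.4 kip·in = 29749.4/12 = 2479.12 kip·ft.
φM_n = 0.90 × 2479.12 = 2231.21 kip·ft.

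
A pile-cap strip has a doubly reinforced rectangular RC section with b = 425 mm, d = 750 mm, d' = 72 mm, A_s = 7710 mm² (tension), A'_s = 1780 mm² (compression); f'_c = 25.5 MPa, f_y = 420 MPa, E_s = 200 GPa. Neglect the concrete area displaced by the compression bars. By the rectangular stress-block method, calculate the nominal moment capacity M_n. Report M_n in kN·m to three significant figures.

M_n ≈ 2040 kN·m

Assume both tension and compression steel yield.
Net tension couple steel: A_s − A'_s = 5930 mm².
a = (A_s − A'_s) f_y / (0.85 f'_c b) = 2490600/(0.85 × 25.5 × 425) = 270.37 mm.
c = a/β₁ = 270.37/0.85 = 318.08 mm; ε'_s = 0.003(c − d')/c = 0.0023 ≥ f_y/E_s = 0.0021, so compression steel does yield.
M_n = (A_s − A'_s) f_y (d − a/2) + A'_s f_y (d − d') = [2490600 × (750 − 135.185) + 747600 × (750 − 72)] × 10⁻⁶ = 1531.26 + 506.87 = 2038.13 kN·m.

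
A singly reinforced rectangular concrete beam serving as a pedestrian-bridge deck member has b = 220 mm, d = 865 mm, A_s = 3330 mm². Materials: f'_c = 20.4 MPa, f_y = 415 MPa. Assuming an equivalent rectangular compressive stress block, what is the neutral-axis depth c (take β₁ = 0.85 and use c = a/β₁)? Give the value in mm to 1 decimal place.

T = A_s f_y = 3330 × 415 = 1381950 N = 1381.95 kN.
Setting C = 0.85 f'_c a b equal to T: a = 1381950/(0.85 × 20.4 × 220) = 362.260 mm.
With β₁ = 0.85, c = a/β₁ = 362.260/0.85 = 426.2 mm.

c ≈ 426.2 mm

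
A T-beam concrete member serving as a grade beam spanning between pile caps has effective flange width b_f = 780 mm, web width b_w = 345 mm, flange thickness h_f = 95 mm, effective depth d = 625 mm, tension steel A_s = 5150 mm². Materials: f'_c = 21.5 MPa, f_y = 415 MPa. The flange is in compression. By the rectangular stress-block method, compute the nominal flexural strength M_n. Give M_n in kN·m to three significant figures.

Tension: T = A_s f_y = 5150 × 415 = 2137250 N.
Try a within the flange: a = T/(0.85 f'_c b_f) = 2137250/(0.85 × 21.5 × 780) = 149.94 mm.
a = 149.94 > h_f = 95 mm: the block extends into the web. Split into flange-overhang and web parts.
C_f = 0.85 f'_c (b_f − b_w) h_f = 0.85 × 21.5 × (780 − 345) × 95 = 755214 N.
Remaining web compression depth: a_w = (T − C_f)/(0.85 f'_c b_w) = (2137250 − 755214)/(0.85 × 21.5 × 345) = 219.20 mm.
M_n = C_f(d − h_f/2) + (T − C_f)(d − a_w/2) = 755214 × (625 − 47.5) + 1382036 × (625 − 109.6) = 436.14 + 712.30 = 1148.44 × 10⁶ N·mm.
M_n = 1148.44 kN·m.

M_n ≈ 1150 kN·m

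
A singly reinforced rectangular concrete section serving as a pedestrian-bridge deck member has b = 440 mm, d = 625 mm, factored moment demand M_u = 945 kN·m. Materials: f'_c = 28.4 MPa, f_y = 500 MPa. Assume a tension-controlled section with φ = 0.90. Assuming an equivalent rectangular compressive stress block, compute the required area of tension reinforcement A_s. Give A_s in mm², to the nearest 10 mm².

A_s ≈ 3950 mm²

M_n = M_u/φ = 945/0.90 = 1050 kN·m.
With M_n = 0.85 f'_c a b (d − a/2), solve the quadratic for a:
a = d − √(d² − 2M_n/(0.85 f'_c b)) = 625 − √(625² − 2 × 1050×10⁶/(0.85 × 28.4 × 440)) = 185.78 mm.
A_s = 0.85 f'_c a b / f_y = 0.85 × 28.4 × 185.78 × 440 / 500 = 3946.6 mm².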